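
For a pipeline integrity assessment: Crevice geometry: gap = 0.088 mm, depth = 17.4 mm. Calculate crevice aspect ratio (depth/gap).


Aspect ratio = depth / gap
Ratio = 17.4 / 0.088 = 197.7

197.7


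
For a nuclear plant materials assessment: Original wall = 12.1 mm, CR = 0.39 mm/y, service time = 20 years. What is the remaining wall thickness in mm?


Remaining wall = original − CR × time
t = 12.1 − 0.39*20 = 12.1 − 7.8 = 4.3 mm

4.3 mm


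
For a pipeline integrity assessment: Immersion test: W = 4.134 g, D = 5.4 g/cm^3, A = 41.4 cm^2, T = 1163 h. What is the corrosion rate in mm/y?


Apply the mm/y weight-loss relation: CR = 87600 * W / (D * A * T)
Numerator: 87600 * 4.134 = 362138.4
Denominator: 5.4 * 41.4 * 1163 = 260000.28
CR = 362138.4 / 260000.28 = 1.3928 mm/y

1.3928 mm/y


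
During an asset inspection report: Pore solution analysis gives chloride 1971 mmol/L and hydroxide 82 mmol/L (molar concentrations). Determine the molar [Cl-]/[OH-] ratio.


Threshold parameter = [Cl-] / [OH-] (molar basis; both in mmol/L, so units cancel)
Ratio = 1971 / 82 = 24.04

24.04


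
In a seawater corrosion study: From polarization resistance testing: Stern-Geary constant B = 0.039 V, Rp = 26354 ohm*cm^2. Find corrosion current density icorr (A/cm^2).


Apply the Stern-Geary relation: icorr = B / Rp
icorr = 0.039 / 26354 = 1.48×10^-6 A/cm^2

1.48×10^-6 A/cm^2


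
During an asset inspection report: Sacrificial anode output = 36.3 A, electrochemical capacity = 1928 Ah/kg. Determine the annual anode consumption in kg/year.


Annual consumption = current * hours per year / capacity
Rate = 36.3 * 8760 / 1928 = 164.9 kg/year

164.9 kg/year


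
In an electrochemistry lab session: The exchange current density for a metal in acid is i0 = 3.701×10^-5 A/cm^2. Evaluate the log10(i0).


i0 = 3.701×10^-5 A/cm^2
log10(i0) = -4.432

-4.432


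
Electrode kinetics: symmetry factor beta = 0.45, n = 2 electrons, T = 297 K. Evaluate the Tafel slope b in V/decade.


Apply the Tafel slope relation: b = 2.303*R*T/(beta*n*F)
Numerator: 2.303 * 8.314 * 297 = 5686.7
Denominator: 0.45 * 2 * 96485 = 86836.5
b = 5686.7 / 86836.5 = 0.065 V/decade

0.065 V/decade


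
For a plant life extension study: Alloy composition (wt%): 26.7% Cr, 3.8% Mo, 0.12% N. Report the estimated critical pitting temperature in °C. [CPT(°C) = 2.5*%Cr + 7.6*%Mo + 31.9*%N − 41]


Apply the ASTM G48 empirical CPT estimate: CPT(°C) = 2.5*%Cr + 7.6*%Mo + 31.9*%N − 41
2.5*26.7 = 66.75; 7.6*3.8 = 28.88; 31.9*0.12 = 3.828
CPT = 66.75 + 28.88 + 3.828 − 41 = 58.458 °C
Rounded to 0.1 °C: CPT ≈ 58.5 °C

58.5 °C


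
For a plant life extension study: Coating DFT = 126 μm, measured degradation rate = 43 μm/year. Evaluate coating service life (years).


Service life = thickness / degradation rate
Life = 126 / 43 = 2.9 years

2.9 years


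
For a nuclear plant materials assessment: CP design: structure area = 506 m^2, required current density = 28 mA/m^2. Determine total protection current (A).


I = area * current density, then convert mA → A (÷1000)
I = 506 * 28 / 1000 = 14.17 A

14.17 A


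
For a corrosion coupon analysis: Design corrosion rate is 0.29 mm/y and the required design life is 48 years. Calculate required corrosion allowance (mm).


Corrosion allowance = CR × design life
CA = 0.29 * 48 = 13.92 mm

13.92 mm


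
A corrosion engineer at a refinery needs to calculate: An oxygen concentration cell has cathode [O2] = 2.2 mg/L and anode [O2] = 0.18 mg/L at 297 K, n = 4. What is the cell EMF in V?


Apply the Nernst concentration-cell relation: E = (RT/nF)*ln(C_cathode/C_anode)
RT/nF = 8.314*297/(4*96485) = 0.00639804 V
ln(2.2/0.18) = 2.50326
E = 0.00639804 * 2.50326 = 0.01602 V

0.01602 V


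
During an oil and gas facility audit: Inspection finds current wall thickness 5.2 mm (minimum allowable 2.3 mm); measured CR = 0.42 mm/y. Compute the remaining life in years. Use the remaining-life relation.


Apply the remaining-life relation: RL = (t_current − t_min) / CR
RL = (5.2 − 2.3) / 0.42 = 2.9 / 0.42 = 6.9 years

6.9 years


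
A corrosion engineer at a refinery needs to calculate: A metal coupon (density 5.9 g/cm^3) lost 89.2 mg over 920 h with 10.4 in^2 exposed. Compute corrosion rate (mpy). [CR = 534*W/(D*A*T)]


Apply the mpy weight-loss relation: CR = 534 * W / (D * A * T)
Numerator: 534 * 89.2 = 47632.8
Denominator: 5.9 * 10.4 * 920 = 56451.2
CR = 47632.8 / 56451.2 = 0.8438 mpy

0.8438 mpy


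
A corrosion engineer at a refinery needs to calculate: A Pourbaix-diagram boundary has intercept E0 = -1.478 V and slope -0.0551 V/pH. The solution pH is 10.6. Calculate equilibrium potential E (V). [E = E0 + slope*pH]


Apply the Pourbaix line equation: E = E0 + slope*pH
E = -1.478 + (-0.0551)*10.6 = -1.478 + (-0.58406) = -2.06206 V
Rounded to 4 decimal places: E = -2.0621 V

-2.0621 V


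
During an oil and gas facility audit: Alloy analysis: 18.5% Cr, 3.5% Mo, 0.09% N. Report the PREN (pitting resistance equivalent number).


Apply the PREN formula: PREN = Cr + 3.3*Mo + 16*N
PREN = 18.5 + 3.3*3.5 + 16*0.09
PREN = 18.5 + 11.55 + 1.44 = 31.49

31.49


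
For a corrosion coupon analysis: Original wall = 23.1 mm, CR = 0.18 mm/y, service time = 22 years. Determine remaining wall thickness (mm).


Remaining wall = original − CR × time
t = 23.1 − 0.18*22 = 23.1 − 3.96 = 19.14 mm

19.14 mm


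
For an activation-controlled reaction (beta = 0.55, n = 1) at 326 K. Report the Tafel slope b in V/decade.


Apply the Tafel slope relation: b = 2.303*R*T/(beta*n*F)
Numerator: 2.303 * 8.314 * 326 = 6241.97
Denominator: 0.55 * 1 * 96485 = 53066.75
b = 6241.97 / 53066.75 = 0.1176 V/decade

0.1176 V/decade


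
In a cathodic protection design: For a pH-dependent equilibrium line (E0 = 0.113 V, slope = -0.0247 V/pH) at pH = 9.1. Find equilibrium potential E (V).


Apply the Pourbaix line equation: E = E0 + slope*pH
E = 0.113 + (-0.0247)*9.1 = 0.113 + (-0.22477) = -0.11177 V
Rounded to 3 decimal places: E = -0.112 V

-0.112 V


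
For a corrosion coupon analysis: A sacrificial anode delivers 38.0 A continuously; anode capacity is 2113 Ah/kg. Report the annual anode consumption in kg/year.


Annual consumption = current * hours per year / capacity
Rate = 38.0 * 8760 / 2113 = 157.5 kg/year

157.5 kg/year


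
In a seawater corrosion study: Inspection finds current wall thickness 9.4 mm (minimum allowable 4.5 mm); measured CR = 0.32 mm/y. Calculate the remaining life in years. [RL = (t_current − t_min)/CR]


Apply the remaining-life relation: RL = (t_current − t_min) / CR
RL = (9.4 − 4.5) / 0.32 = 4.9 / 0.32 = 15.3 years

15.3 years


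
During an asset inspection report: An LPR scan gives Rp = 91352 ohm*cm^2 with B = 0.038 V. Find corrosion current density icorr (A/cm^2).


Apply the Stern-Geary relation: icorr = B / Rp
icorr = 0.038 / 91352 = 4.16×10^-7 A/cm^2

4.16×10^-7 A/cm^2


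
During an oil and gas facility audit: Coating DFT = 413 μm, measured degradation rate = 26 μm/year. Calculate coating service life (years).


Service life = thickness / degradation rate
Life = 413 / 26 = 15.9 years

15.9 years


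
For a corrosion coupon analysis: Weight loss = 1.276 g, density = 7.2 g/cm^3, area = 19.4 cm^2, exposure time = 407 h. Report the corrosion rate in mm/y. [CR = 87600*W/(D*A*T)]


Apply the mm/y weight-loss relation: CR = 87600 * W / (D * A * T)
Numerator: 87600 * 1.276 = 111777.6
Denominator: 7.2 * 19.4 * 407 = 56849.76
CR = 111777.6 / 56849.76 = 1.9662 mm/y

1.9662 mm/y


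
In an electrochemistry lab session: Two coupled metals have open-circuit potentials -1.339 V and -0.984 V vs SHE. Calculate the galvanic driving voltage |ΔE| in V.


Driving voltage is the absolute potential difference.
|ΔE| = |-1.339 − (-0.984)| = 0.355 V

0.355 V


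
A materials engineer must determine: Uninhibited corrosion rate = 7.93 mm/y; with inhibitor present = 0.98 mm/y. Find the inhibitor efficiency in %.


Apply the inhibitor-efficiency definition: IE = (CR_blank − CR_inh)/CR_blank × 100
IE = (7.93 − 0.98) / 7.93 × 100
IE = 6.95 / 7.93 × 100 = 87.6 %

87.6 %


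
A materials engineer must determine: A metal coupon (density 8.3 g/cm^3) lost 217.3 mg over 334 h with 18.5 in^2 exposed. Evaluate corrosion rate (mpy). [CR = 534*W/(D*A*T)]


Apply the mpy weight-loss relation: CR = 534 * W / (D * A * T)
Numerator: 534 * 217.3 = 116038.2
Denominator: 8.3 * 18.5 * 334 = 51285.7
CR = 116038.2 / 51285.7 = 2.26258 mpy

2.26258 mpy


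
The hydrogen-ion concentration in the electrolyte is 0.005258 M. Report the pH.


pH = −log10[H+]
pH = −log10(0.005258) = 2.28

2.28


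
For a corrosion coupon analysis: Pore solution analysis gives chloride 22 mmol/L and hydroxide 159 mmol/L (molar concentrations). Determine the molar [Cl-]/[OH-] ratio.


Threshold parameter = [Cl-] / [OH-] (molar basis; both in mmol/L, so units cancel)
Ratio = 22 / 159 = 0.14

0.14


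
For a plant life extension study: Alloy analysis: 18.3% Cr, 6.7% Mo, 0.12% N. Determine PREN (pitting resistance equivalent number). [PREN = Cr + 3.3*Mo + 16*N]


Apply the PREN formula: PREN = Cr + 3.3*Mo + 16*N
PREN = 18.3 + 3.3*6.7 + 16*0.12
PREN = 18.3 + 22.11 + 1.92 = 42.33

42.33


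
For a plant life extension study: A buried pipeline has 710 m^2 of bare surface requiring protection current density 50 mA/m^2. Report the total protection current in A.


I = area * current density, then convert mA → A (÷1000)
I = 710 * 50 / 1000 = 35.5 A

35.5 A


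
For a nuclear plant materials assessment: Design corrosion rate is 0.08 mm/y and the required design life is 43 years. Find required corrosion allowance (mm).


Corrosion allowance = CR × design life
CA = 0.08 * 43 = 3.44 mm

3.44 mm


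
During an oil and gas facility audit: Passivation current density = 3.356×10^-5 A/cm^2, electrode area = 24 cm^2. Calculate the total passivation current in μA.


I = i_pass * A, then convert A → μA (×10^6)
I = 3.356×10^-5 * 24 * 10^6 = 805.44 μA

805.44 μA


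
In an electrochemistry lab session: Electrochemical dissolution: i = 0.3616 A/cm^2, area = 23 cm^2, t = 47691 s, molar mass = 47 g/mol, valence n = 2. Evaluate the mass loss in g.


Apply Faraday's law: m = i*A*t*M / (n*F)
Total charge passed Q = i*A*t = 0.3616*23*47691 = 396636.5088 C
m = Q*M/(n*F) = 396636.5088*47/(2*96485) = 96.60525 g

96.60525 g


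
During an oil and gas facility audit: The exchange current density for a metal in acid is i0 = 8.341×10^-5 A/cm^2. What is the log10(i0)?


i0 = 8.341×10^-5 A/cm^2
log10(i0) = -4.079

-4.079


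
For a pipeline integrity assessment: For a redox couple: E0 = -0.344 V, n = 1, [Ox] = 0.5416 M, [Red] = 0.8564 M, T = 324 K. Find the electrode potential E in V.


Apply the Nernst equation: E = E0 + (RT/nF)*ln([Ox]/[Red])
Step 1: RT/nF = 8.314*324/(1*96485) = 0.0279187 V
Step 2: [Ox]/[Red] = 0.5416/0.8564 = 0.632415
Step 3: ln(0.632415) = -0.458209
Step 4: correction = 0.0279187 * -0.458209 = -0.0128 V
E = -0.344 + -0.0128 = -0.3568 V

-0.3568 V


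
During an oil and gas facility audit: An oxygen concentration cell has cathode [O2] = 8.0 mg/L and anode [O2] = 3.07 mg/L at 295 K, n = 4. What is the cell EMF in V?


Apply the Nernst concentration-cell relation: E = (RT/nF)*ln(C_cathode/C_anode)
RT/nF = 8.314*295/(4*96485) = 0.00635495 V
ln(8.0/3.07) = 0.95776
E = 0.00635495 * 0.95776 = 0.00609 V

0.00609 V


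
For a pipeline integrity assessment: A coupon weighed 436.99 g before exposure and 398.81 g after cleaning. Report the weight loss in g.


Weight loss = initial − final
WL = 436.99 − 398.81 = 38.18 g

38.18 g


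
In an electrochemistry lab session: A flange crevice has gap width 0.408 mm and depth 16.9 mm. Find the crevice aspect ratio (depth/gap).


Aspect ratio = depth / gap
Ratio = 16.9 / 0.408 = 41.4

41.4


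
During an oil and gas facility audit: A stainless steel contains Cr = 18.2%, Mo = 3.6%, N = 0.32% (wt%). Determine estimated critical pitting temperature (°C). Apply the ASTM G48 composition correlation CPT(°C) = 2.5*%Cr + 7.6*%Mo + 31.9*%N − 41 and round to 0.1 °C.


Apply the ASTM G48 empirical CPT estimate: CPT(°C) = 2.5*%Cr + 7.6*%Mo + 31.9*%N − 41
2.5*18.2 = 45.5; 7.6*3.6 = 27.36; 31.9*0.32 = 10.208
CPT = 45.5 + 27.36 + 10.208 − 41 = 42.068 °C
Rounded to 0.1 °C: CPT ≈ 42.1 °C

42.1 °C


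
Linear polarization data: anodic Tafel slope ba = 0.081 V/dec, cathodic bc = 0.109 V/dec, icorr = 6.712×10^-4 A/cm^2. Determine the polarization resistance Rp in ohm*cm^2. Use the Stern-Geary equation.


Apply the Stern-Geary equation: Rp = ba*bc / (2.303*icorr*(ba+bc))
ba*bc = 0.081*0.109 = 0.008829
ba+bc = 0.19; 2.303*icorr*(ba+bc) = 2.303*6.712×10^-4*0.19 = 2.9369698×10^-4
Rp = 0.008829 / 2.9369698×10^-4 = 30.06 ohm*cm^2

30.06 ohm*cm^2


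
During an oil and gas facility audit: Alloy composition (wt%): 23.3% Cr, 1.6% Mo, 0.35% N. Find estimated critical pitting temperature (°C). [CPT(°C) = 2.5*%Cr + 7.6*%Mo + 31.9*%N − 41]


Apply the ASTM G48 empirical CPT estimate: CPT(°C) = 2.5*%Cr + 7.6*%Mo + 31.9*%N − 41
2.5*23.3 = 58.25; 7.6*1.6 = 12.16; 31.9*0.35 = 11.165
CPT = 58.25 + 12.16 + 11.165 − 41 = 40.575 °C
Rounded to 0.1 °C: CPT ≈ 40.6 °C

40.6 °C


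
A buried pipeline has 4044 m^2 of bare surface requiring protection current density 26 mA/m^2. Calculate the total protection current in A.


I = area * current density, then convert mA → A (÷1000)
I = 4044 * 26 / 1000 = 105.14 A

105.14 A


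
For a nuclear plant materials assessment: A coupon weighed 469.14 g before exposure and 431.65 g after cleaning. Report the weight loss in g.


Weight loss = initial − final
WL = 469.14 − 431.65 = 37.49 g

37.49 g


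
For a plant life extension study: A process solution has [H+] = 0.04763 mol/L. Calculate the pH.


pH = −log10[H+]
pH = −log10(0.04763) = 1.32

1.32


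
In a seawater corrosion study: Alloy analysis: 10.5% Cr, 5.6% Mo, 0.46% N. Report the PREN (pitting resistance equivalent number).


Apply the PREN formula: PREN = Cr + 3.3*Mo + 16*N
PREN = 10.5 + 3.3*5.6 + 16*0.46
PREN = 10.5 + 18.48 + 7.36 = 36.34

36.34


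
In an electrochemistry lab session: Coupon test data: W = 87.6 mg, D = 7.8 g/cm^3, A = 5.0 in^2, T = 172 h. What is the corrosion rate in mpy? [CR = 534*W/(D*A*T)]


Apply the mpy weight-loss relation: CR = 534 * W / (D * A * T)
Numerator: 534 * 87.6 = 46778.4
Denominator: 7.8 * 5.0 * 172 = 6708.0
CR = 46778.4 / 6708.0 = 6.974 mpy

6.974 mpy


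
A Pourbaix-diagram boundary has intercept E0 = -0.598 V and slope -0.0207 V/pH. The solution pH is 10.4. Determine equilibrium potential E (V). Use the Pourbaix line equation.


Apply the Pourbaix line equation: E = E0 + slope*pH
E = -0.598 + (-0.0207)*10.4 = -0.598 + (-0.21528) = -0.81328 V
Rounded to 3 decimal places: E = -0.813 V

-0.813 V


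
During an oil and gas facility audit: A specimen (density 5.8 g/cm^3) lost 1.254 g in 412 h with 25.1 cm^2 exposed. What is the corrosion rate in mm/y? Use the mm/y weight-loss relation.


Apply the mm/y weight-loss relation: CR = 87600 * W / (D * A * T)
Numerator: 87600 * 1.254 = 109850.4
Denominator: 5.8 * 25.1 * 412 = 59978.96
CR = 109850.4 / 59978.96 = 1.8315 mm/y

1.8315 mm/y


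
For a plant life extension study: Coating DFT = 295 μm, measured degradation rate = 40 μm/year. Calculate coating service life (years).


Service life = thickness / degradation rate
Life = 295 / 40 = 7.4 years

7.4 years


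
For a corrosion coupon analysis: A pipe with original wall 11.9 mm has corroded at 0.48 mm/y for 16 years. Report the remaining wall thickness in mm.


Remaining wall = original − CR × time
t = 11.9 − 0.48*16 = 11.9 − 7.68 = 4.22 mm

4.22 mm


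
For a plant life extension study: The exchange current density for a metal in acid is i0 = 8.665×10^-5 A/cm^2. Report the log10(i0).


i0 = 8.665×10^-5 A/cm^2
log10(i0) = -4.062

-4.062


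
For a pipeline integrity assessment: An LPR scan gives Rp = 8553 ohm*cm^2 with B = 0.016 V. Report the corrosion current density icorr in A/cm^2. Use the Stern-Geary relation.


Apply the Stern-Geary relation: icorr = B / Rp
icorr = 0.016 / 8553 = 1.871×10^-6 A/cm^2

1.871×10^-6 A/cm^2


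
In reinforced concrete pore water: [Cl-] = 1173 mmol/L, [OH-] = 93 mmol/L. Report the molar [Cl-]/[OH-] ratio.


Threshold parameter = [Cl-] / [OH-] (molar basis; both in mmol/L, so units cancel)
Ratio = 1173 / 93 = 12.61

12.61


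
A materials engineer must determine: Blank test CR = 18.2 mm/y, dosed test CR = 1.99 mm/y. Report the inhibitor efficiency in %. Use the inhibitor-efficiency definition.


Apply the inhibitor-efficiency definition: IE = (CR_blank − CR_inh)/CR_blank × 100
IE = (18.2 − 1.99) / 18.2 × 100
IE = 16.21 / 18.2 × 100 = 89.1 %

89.1 %


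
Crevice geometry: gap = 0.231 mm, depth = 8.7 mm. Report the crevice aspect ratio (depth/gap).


Aspect ratio = depth / gap
Ratio = 8.7 / 0.231 = 37.7

37.7


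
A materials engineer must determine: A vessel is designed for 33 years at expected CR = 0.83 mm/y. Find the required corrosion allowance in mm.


Corrosion allowance = CR × design life
CA = 0.83 * 33 = 27.39 mm

27.39 mm


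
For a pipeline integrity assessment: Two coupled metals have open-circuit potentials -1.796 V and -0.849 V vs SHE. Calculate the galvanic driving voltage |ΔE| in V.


Driving voltage is the absolute potential difference.
|ΔE| = |-1.796 − (-0.849)| = 0.947 V

0.947 V


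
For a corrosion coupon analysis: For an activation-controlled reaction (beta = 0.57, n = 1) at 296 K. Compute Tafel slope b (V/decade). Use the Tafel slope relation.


Apply the Tafel slope relation: b = 2.303*R*T/(beta*n*F)
Numerator: 2.303 * 8.314 * 296 = 5667.55
Denominator: 0.57 * 1 * 96485 = 54996.45
b = 5667.55 / 54996.45 = 0.103 V/decade

0.103 V/decade


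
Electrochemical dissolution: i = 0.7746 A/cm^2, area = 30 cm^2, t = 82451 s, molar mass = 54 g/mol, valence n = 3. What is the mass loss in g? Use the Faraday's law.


Apply Faraday's law: m = i*A*t*M / (n*F)
Total charge passed Q = i*A*t = 0.7746*30*82451 = 1915996.338 C
m = Q*M/(n*F) = 1915996.338*54/(3*96485) = 357.4435 g

357.4435 g


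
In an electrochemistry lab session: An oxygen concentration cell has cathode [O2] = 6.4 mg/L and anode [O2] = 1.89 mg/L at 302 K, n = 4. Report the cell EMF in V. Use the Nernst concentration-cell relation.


Apply the Nernst concentration-cell relation: E = (RT/nF)*ln(C_cathode/C_anode)
RT/nF = 8.314*302/(4*96485) = 0.00650575 V
ln(6.4/1.89) = 1.21972
E = 0.00650575 * 1.21972 = 0.00794 V

0.00794 V


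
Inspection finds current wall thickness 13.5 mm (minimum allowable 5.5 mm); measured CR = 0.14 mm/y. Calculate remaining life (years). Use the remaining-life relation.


Apply the remaining-life relation: RL = (t_current − t_min) / CR
RL = (13.5 − 5.5) / 0.14 = 8.0 / 0.14 = 57.1 years

57.1 years


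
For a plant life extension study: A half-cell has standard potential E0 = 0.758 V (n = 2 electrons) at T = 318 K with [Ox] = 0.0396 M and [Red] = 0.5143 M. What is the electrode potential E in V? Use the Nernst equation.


Apply the Nernst equation: E = E0 + (RT/nF)*ln([Ox]/[Red])
Step 1: RT/nF = 8.314*318/(2*96485) = 0.01370084 V
Step 2: [Ox]/[Red] = 0.0396/0.5143 = 0.076998
Step 3: ln(0.076998) = -2.563976
Step 4: correction = 0.01370084 * -2.563976 = -0.0351 V
E = 0.758 + -0.0351 = 0.7229 V

0.7229 V


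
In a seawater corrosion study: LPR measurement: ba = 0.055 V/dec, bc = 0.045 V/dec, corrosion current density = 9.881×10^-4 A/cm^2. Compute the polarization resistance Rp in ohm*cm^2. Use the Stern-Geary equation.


Apply the Stern-Geary equation: Rp = ba*bc / (2.303*icorr*(ba+bc))
ba*bc = 0.055*0.045 = 0.002475
ba+bc = 0.1; 2.303*icorr*(ba+bc) = 2.303*9.881×10^-4*0.1 = 2.2755943×10^-4
Rp = 0.002475 / 2.2755943×10^-4 = 10.9 ohm*cm^2

10.9 ohm*cm^2


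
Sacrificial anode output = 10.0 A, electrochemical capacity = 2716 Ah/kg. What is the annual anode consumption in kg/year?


Annual consumption = current * hours per year / capacity
Rate = 10.0 * 8760 / 2716 = 32.3 kg/year

32.3 kg/year


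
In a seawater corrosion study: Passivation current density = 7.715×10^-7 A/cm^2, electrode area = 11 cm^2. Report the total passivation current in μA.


I = i_pass * A, then convert A → μA (×10^6)
I = 7.715×10^-7 * 11 * 10^6 = 8.49 μA

8.49 μA


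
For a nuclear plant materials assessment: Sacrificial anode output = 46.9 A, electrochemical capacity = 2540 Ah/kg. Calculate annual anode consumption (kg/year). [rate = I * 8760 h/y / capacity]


Annual consumption = current * hours per year / capacity
Rate = 46.9 * 8760 / 2540 = 161.7 kg/year

161.7 kg/year


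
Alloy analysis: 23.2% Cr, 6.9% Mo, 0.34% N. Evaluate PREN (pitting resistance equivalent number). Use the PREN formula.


Apply the PREN formula: PREN = Cr + 3.3*Mo + 16*N
PREN = 23.2 + 3.3*6.9 + 16*0.34
PREN = 23.2 + 22.77 + 5.44 = 51.41

51.41


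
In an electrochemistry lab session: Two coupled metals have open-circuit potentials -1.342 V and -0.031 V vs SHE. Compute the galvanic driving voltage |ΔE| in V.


Driving voltage is the absolute potential difference.
|ΔE| = |-1.342 − (-0.031)| = 1.311 V

1.311 V


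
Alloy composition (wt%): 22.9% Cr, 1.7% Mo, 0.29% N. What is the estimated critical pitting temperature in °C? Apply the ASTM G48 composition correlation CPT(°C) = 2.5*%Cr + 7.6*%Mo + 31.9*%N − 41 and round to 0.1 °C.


Apply the ASTM G48 empirical CPT estimate: CPT(°C) = 2.5*%Cr + 7.6*%Mo + 31.9*%N − 41
2.5*22.9 = 57.25; 7.6*1.7 = 12.92; 31.9*0.29 = 9.251
CPT = 57.25 + 12.92 + 9.251 − 41 = 38.421 °C
Rounded to 0.1 °C: CPT ≈ 38.4 °C

38.4 °C


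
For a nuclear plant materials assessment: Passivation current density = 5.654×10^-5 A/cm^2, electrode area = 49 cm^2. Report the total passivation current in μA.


I = i_pass * A, then convert A → μA (×10^6)
I = 5.654×10^-5 * 49 * 10^6 = 2770.46 μA

2770.46 μA


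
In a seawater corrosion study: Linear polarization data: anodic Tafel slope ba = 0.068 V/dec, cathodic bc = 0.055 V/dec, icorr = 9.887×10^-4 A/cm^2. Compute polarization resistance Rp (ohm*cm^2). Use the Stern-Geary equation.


Apply the Stern-Geary equation: Rp = ba*bc / (2.303*icorr*(ba+bc))
ba*bc = 0.068*0.055 = 0.00374
ba+bc = 0.123; 2.303*icorr*(ba+bc) = 2.303*9.887×10^-4*0.123 = 2.8006806×10^-4
Rp = 0.00374 / 2.8006806×10^-4 = 13.35 ohm*cm^2

13.35 ohm*cm^2


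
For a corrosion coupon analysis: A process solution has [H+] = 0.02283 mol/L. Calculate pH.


pH = −log10[H+]
pH = −log10(0.02283) = 1.64

1.64


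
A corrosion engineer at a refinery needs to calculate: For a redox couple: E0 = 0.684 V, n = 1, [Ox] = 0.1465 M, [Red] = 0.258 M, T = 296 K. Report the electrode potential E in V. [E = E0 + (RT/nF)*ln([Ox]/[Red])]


Apply the Nernst equation: E = E0 + (RT/nF)*ln([Ox]/[Red])
Step 1: RT/nF = 8.314*296/(1*96485) = 0.02550598 V
Step 2: [Ox]/[Red] = 0.1465/0.258 = 0.567829
Step 3: ln(0.567829) = -0.565935
Step 4: correction = 0.02550598 * -0.565935 = -0.0144 V
E = 0.684 + -0.0144 = 0.6696 V

0.6696 V


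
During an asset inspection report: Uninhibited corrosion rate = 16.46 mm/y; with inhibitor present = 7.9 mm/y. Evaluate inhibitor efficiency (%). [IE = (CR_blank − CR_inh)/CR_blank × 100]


Apply the inhibitor-efficiency definition: IE = (CR_blank − CR_inh)/CR_blank × 100
IE = (16.46 − 7.9) / 16.46 × 100
IE = 8.56 / 16.46 × 100 = 52.0 %

52.0 %


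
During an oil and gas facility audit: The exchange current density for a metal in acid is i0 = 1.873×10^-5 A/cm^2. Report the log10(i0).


i0 = 1.873×10^-5 A/cm^2
log10(i0) = -4.727

-4.727


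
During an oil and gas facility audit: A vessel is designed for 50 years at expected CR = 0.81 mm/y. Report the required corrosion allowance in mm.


Corrosion allowance = CR × design life
CA = 0.81 * 50 = 40.5 mm

40.5 mm


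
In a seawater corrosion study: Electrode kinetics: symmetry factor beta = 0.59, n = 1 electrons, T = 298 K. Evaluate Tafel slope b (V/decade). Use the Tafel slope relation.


Apply the Tafel slope relation: b = 2.303*R*T/(beta*n*F)
Numerator: 2.303 * 8.314 * 298 = 5705.85
Denominator: 0.59 * 1 * 96485 = 56926.15
b = 5705.85 / 56926.15 = 0.1 V/decade

0.1 V/decade


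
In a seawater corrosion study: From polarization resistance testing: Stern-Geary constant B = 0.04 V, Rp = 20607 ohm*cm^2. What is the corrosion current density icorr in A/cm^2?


Apply the Stern-Geary relation: icorr = B / Rp
icorr = 0.04 / 20607 = 1.941×10^-6 A/cm^2

1.941×10^-6 A/cm^2


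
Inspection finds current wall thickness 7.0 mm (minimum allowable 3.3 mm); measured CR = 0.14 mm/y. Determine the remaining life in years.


Apply the remaining-life relation: RL = (t_current − t_min) / CR
RL = (7.0 − 3.3) / 0.14 = 3.7 / 0.14 = 26.4 years

26.4 years


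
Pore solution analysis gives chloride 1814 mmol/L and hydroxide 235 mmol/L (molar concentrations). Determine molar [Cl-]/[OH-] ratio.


Threshold parameter = [Cl-] / [OH-] (molar basis; both in mmol/L, so units cancel)
Ratio = 1814 / 235 = 7.72

7.72


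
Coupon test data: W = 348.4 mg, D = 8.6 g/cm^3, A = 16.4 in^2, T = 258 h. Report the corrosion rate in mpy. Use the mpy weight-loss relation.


Apply the mpy weight-loss relation: CR = 534 * W / (D * A * T)
Numerator: 534 * 348.4 = 186045.6
Denominator: 8.6 * 16.4 * 258 = 36388.32
CR = 186045.6 / 36388.32 = 5.1128 mpy

5.1128 mpy


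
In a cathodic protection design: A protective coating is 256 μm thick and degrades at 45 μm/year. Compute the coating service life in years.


Service life = thickness / degradation rate
Life = 256 / 45 = 5.7 years

5.7 years


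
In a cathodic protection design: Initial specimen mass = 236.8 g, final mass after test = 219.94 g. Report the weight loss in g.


Weight loss = initial − final
WL = 236.8 − 219.94 = 16.86 g

16.86 g


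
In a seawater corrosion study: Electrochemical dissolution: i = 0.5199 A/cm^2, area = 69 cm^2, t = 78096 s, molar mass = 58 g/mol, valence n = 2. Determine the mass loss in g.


Apply Faraday's law: m = i*A*t*M / (n*F)
Total charge passed Q = i*A*t = 0.5199*69*78096 = 2801545.6176 C
m = Q*M/(n*F) = 2801545.6176*58/(2*96485) = 842.04615 g

842.04615 g


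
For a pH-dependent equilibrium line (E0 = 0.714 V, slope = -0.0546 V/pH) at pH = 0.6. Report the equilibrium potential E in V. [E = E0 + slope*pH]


Apply the Pourbaix line equation: E = E0 + slope*pH
E = 0.714 + (-0.0546)*0.6 = 0.714 + (-0.03276) = 0.68124 V
Rounded to 3 decimal places: E = 0.681 V

0.681 V


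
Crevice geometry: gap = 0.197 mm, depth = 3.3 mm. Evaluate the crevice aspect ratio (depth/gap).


Aspect ratio = depth / gap
Ratio = 3.3 / 0.197 = 16.8

16.8


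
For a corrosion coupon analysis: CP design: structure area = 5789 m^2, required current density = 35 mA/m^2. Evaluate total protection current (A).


I = area * current density, then convert mA → A (÷1000)
I = 5789 * 35 / 1000 = 202.62 A

202.62 A


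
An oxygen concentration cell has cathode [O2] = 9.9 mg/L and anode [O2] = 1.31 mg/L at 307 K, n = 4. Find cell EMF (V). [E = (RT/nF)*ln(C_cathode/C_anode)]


Apply the Nernst concentration-cell relation: E = (RT/nF)*ln(C_cathode/C_anode)
RT/nF = 8.314*307/(4*96485) = 0.00661346 V
ln(9.9/1.31) = 2.02251
E = 0.00661346 * 2.02251 = 0.01338 V

0.01338 V


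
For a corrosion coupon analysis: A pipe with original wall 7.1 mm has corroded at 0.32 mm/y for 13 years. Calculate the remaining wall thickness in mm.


Remaining wall = original − CR × time
t = 7.1 − 0.32*13 = 7.1 − 4.16 = 2.94 mm

2.94 mm


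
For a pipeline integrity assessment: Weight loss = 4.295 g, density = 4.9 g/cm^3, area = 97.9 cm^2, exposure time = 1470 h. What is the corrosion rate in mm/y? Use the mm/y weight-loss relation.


Apply the mm/y weight-loss relation: CR = 87600 * W / (D * A * T)
Numerator: 87600 * 4.295 = 376242.0
Denominator: 4.9 * 97.9 * 1470 = 705173.7
CR = 376242.0 / 705173.7 = 0.5335 mm/y

0.5335 mm/y


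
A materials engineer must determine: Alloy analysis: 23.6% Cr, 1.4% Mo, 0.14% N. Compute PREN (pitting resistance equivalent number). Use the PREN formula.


Apply the PREN formula: PREN = Cr + 3.3*Mo + 16*N
PREN = 23.6 + 3.3*1.4 + 16*0.14
PREN = 23.6 + 4.62 + 2.24 = 30.46

30.46


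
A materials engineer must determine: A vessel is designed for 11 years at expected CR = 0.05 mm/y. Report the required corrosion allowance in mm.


Corrosion allowance = CR × design life
CA = 0.05 * 11 = 0.55 mm

0.55 mm


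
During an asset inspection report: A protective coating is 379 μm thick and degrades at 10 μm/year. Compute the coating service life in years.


Service life = thickness / degradation rate
Life = 379 / 10 = 37.9 years

37.9 years


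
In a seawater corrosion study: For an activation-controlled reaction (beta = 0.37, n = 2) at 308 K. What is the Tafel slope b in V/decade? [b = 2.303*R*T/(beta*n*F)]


Apply the Tafel slope relation: b = 2.303*R*T/(beta*n*F)
Numerator: 2.303 * 8.314 * 308 = 5897.32
Denominator: 0.37 * 2 * 96485 = 71398.9
b = 5897.32 / 71398.9 = 0.0826 V/decade

0.0826 V/decade


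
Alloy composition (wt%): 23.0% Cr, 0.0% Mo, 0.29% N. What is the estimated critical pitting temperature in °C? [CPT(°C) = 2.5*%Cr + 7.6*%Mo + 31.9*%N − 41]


Apply the ASTM G48 empirical CPT estimate: CPT(°C) = 2.5*%Cr + 7.6*%Mo + 31.9*%N − 41
2.5*23.0 = 57.5; 7.6*0.0 = 0; 31.9*0.29 = 9.251
CPT = 57.5 + 0 + 9.251 − 41 = 25.751 °C
Rounded to 0.1 °C: CPT ≈ 25.8 °C

25.8 °C


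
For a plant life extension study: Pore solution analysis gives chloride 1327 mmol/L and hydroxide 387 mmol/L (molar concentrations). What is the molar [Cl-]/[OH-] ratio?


Threshold parameter = [Cl-] / [OH-] (molar basis; both in mmol/L, so units cancel)
Ratio = 1327 / 387 = 3.43

3.43


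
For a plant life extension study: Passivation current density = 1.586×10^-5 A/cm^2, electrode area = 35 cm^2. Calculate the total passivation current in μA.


I = i_pass * A, then convert A → μA (×10^6)
I = 1.586×10^-5 * 35 * 10^6 = 555.1 μA

555.1 μA


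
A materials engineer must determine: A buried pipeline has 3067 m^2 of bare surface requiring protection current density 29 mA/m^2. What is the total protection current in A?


I = area * current density, then convert mA → A (÷1000)
I = 3067 * 29 / 1000 = 88.94 A

88.94 A


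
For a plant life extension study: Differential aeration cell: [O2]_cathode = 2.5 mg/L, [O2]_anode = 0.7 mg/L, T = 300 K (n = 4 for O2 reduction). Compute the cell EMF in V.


Apply the Nernst concentration-cell relation: E = (RT/nF)*ln(C_cathode/C_anode)
RT/nF = 8.314*300/(4*96485) = 0.00646266 V
ln(2.5/0.7) = 1.27297
E = 0.00646266 * 1.27297 = 0.00823 V

0.00823 V


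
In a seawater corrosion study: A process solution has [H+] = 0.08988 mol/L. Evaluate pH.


pH = −log10[H+]
pH = −log10(0.08988) = 1.05

1.05


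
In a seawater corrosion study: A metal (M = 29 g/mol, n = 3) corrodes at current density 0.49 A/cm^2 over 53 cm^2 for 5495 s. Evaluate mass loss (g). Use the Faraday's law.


Apply Faraday's law: m = i*A*t*M / (n*F)
Total charge passed Q = i*A*t = 0.49*53*5495 = 142705.15 C
m = Q*M/(n*F) = 142705.15*29/(3*96485) = 14.297 g

14.297 g


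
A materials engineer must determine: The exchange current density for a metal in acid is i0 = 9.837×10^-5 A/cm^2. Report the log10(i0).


i0 = 9.837×10^-5 A/cm^2
log10(i0) = -4.007

-4.007


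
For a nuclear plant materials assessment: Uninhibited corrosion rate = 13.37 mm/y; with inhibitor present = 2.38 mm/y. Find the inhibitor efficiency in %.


Apply the inhibitor-efficiency definition: IE = (CR_blank − CR_inh)/CR_blank × 100
IE = (13.37 − 2.38) / 13.37 × 100
IE = 10.99 / 13.37 × 100 = 82.2 %

82.2 %


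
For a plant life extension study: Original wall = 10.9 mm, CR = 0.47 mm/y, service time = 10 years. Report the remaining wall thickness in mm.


Remaining wall = original − CR × time
t = 10.9 − 0.47*10 = 10.9 − 4.7 = 6.2 mm

6.2 mm


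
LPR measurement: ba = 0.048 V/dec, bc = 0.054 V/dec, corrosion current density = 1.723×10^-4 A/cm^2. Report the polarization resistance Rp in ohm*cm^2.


Apply the Stern-Geary equation: Rp = ba*bc / (2.303*icorr*(ba+bc))
ba*bc = 0.048*0.054 = 0.002592
ba+bc = 0.102; 2.303*icorr*(ba+bc) = 2.303*1.723×10^-4*0.102 = 4.0474304×10^-5
Rp = 0.002592 / 4.0474304×10^-5 = 64.0 ohm*cm^2

64.0 ohm*cm^2


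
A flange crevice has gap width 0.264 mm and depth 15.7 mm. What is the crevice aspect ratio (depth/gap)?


Aspect ratio = depth / gap
Ratio = 15.7 / 0.264 = 59.5

59.5


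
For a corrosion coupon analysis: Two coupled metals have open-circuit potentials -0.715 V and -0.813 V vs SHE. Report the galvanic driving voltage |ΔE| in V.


Driving voltage is the absolute potential difference.
|ΔE| = |-0.715 − (-0.813)| = 0.098 V

0.098 V


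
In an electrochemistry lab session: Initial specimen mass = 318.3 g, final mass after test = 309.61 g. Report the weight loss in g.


Weight loss = initial − final
WL = 318.3 − 309.61 = 8.69 g

8.69 g


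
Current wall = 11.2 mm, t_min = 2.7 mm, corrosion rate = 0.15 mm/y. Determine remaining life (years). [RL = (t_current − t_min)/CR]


Apply the remaining-life relation: RL = (t_current − t_min) / CR
RL = (11.2 − 2.7) / 0.15 = 8.5 / 0.15 = 56.7 years

56.7 years


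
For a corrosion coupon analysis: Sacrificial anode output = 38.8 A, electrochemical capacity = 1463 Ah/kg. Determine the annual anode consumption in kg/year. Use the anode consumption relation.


Annual consumption = current * hours per year / capacity
Rate = 38.8 * 8760 / 1463 = 232.3 kg/year

232.3 kg/year


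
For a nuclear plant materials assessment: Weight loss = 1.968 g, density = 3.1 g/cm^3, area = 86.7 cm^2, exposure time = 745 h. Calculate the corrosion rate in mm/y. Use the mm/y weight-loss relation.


Apply the mm/y weight-loss relation: CR = 87600 * W / (D * A * T)
Numerator: 87600 * 1.968 = 172396.8
Denominator: 3.1 * 86.7 * 745 = 200233.65
CR = 172396.8 / 200233.65 = 0.861 mm/y

0.861 mm/y


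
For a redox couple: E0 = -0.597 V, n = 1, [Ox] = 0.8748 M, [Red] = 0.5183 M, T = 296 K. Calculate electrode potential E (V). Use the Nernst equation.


Apply the Nernst equation: E = E0 + (RT/nF)*ln([Ox]/[Red])
Step 1: RT/nF = 8.314*296/(1*96485) = 0.02550598 V
Step 2: [Ox]/[Red] = 0.8748/0.5183 = 1.687826
Step 3: ln(1.687826) = 0.523441
Step 4: correction = 0.02550598 * 0.523441 = 0.013 V
E = -0.597 + 0.013 = -0.584 V

-0.584 V


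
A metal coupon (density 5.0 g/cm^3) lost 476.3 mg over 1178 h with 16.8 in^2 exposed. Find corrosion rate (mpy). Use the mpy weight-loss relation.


Apply the mpy weight-loss relation: CR = 534 * W / (D * A * T)
Numerator: 534 * 476.3 = 254344.2
Denominator: 5.0 * 16.8 * 1178 = 98952.0
CR = 254344.2 / 98952.0 = 2.57 mpy

2.57 mpy


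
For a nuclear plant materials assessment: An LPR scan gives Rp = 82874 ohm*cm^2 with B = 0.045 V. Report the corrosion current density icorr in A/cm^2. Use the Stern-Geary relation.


Apply the Stern-Geary relation: icorr = B / Rp
icorr = 0.045 / 82874 = 5.43×10^-7 A/cm^2

5.43×10^-7 A/cm^2


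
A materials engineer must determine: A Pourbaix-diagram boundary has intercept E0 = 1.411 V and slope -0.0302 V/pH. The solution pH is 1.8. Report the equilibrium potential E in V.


Apply the Pourbaix line equation: E = E0 + slope*pH
E = 1.411 + (-0.0302)*1.8 = 1.411 + (-0.05436) = 1.35664 V
Rounded to 4 decimal places: E = 1.3566 V

1.3566 V


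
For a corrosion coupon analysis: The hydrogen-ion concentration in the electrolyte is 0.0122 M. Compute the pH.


pH = −log10[H+]
pH = −log10(0.0122) = 1.91

1.91


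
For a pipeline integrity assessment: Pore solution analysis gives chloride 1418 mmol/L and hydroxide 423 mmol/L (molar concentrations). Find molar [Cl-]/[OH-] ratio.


Threshold parameter = [Cl-] / [OH-] (molar basis; both in mmol/L, so units cancel)
Ratio = 1418 / 423 = 3.35

3.35


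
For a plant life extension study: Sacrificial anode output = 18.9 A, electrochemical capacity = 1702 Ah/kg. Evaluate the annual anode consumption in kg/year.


Annual consumption = current * hours per year / capacity
Rate = 18.9 * 8760 / 1702 = 97.3 kg/year

97.3 kg/year


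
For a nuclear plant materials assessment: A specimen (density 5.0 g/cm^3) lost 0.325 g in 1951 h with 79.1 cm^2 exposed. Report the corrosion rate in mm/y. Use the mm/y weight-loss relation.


Apply the mm/y weight-loss relation: CR = 87600 * W / (D * A * T)
Numerator: 87600 * 0.325 = 28470.0
Denominator: 5.0 * 79.1 * 1951 = 771620.5
CR = 28470.0 / 771620.5 = 0.0369 mm/y

0.0369 mm/y


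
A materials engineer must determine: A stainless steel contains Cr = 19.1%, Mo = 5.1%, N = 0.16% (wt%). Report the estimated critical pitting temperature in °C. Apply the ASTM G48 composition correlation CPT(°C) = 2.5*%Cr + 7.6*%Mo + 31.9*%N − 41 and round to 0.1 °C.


Apply the ASTM G48 empirical CPT estimate: CPT(°C) = 2.5*%Cr + 7.6*%Mo + 31.9*%N − 41
2.5*19.1 = 47.75; 7.6*5.1 = 38.76; 31.9*0.16 = 5.104
CPT = 47.75 + 38.76 + 5.104 − 41 = 50.614 °C
Rounded to 0.1 °C: CPT ≈ 50.6 °C

50.6 °C


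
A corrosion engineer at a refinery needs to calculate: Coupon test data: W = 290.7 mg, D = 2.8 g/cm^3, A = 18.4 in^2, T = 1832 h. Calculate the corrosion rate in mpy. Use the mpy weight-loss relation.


Apply the mpy weight-loss relation: CR = 534 * W / (D * A * T)
Numerator: 534 * 290.7 = 155233.8
Denominator: 2.8 * 18.4 * 1832 = 94384.64
CR = 155233.8 / 94384.64 = 1.6447 mpy

1.6447 mpy


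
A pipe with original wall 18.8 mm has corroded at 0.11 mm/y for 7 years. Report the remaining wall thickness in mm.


Remaining wall = original − CR × time
t = 18.8 − 0.11*7 = 18.8 − 0.77 = 18.03 mm

18.03 mm


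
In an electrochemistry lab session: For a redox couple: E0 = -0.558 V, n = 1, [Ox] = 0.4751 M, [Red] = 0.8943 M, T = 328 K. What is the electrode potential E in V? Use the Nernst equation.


Apply the Nernst equation: E = E0 + (RT/nF)*ln([Ox]/[Red])
Step 1: RT/nF = 8.314*328/(1*96485) = 0.02826338 V
Step 2: [Ox]/[Red] = 0.4751/0.8943 = 0.531253
Step 3: ln(0.531253) = -0.632517
Step 4: correction = 0.02826338 * -0.632517 = -0.018 V
E = -0.558 + -0.018 = -0.576 V

-0.576 V


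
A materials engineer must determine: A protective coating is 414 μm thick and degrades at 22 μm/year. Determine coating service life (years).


Service life = thickness / degradation rate
Life = 414 / 22 = 18.8 years

18.8 years


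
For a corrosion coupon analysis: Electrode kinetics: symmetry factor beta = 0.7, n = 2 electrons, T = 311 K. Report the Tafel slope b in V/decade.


Apply the Tafel slope relation: b = 2.303*R*T/(beta*n*F)
Numerator: 2.303 * 8.314 * 311 = 5954.76
Denominator: 0.7 * 2 * 96485 = 135079.0
b = 5954.76 / 135079.0 = 0.0441 V/decade

0.0441 V/decade


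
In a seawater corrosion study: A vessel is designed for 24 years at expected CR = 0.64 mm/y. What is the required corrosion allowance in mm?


Corrosion allowance = CR × design life
CA = 0.64 * 24 = 15.36 mm

15.36 mm


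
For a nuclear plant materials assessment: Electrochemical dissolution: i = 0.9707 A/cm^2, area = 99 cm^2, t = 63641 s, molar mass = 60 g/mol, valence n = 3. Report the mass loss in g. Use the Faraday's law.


Apply Faraday's law: m = i*A*t*M / (n*F)
Total charge passed Q = i*A*t = 0.9707*99*63641 = 6115855.5513 C
m = Q*M/(n*F) = 6115855.5513*60/(3*96485) = 1267.73189 g

1267.73189 g


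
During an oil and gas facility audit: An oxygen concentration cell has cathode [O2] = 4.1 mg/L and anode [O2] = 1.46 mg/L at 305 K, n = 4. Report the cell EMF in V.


Apply the Nernst concentration-cell relation: E = (RT/nF)*ln(C_cathode/C_anode)
RT/nF = 8.314*305/(4*96485) = 0.00657037 V
ln(4.1/1.46) = 1.03255
E = 0.00657037 * 1.03255 = 0.00678 V

0.00678 V
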